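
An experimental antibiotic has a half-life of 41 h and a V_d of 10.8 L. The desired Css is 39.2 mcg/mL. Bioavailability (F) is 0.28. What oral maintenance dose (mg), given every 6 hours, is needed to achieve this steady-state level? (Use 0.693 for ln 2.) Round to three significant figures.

k = 0.693/41 = 0.01690 h⁻¹, so CL = k·Vd = 0.01690 × 10.80 = 0.1825 L/h
D = CL × Css × τ / F = 0.1825 × 39.2 × 6 / 0.28 = 153.3 mg

153 mg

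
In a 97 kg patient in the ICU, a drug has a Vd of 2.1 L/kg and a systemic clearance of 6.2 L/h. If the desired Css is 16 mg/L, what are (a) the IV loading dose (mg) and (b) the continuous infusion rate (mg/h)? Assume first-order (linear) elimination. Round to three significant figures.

Vd(total) = 97 kg × 2.1 L/kg = 203.7 L
Loading dose = Vd × C = 203.7 × 16 = 3259 mg
Maintenance infusion rate = CL × Css = 6.200 × 16 = 99.20 mg/h

(a) 3260 mg; (b) 99.2 mg/h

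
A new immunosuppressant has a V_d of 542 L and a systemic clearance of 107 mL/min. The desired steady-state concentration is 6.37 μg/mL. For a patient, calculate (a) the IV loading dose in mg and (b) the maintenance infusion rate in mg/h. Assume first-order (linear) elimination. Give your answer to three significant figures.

Loading dose = Vd × C = 542.0 × 6.37 = 3453 mg
CL = 107 mL/min × 60/1000 = 6.420 L/h
Maintenance: replace elimination → rate = CL × Css = 6.420 × 6.37 = 40.90 mg/h

(a) 3450 mg; (b) 40.9 mg/h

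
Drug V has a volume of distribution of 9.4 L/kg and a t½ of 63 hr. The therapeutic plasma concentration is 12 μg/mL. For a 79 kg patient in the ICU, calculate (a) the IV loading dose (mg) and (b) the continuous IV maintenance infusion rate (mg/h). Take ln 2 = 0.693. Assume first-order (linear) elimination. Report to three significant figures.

(a) 8910 mg; (b) 98.0 mg/h

Total Vd = 9.4 × 79 = 742.6 L
LD = Vd × C = 742.6 × 12 = 8911 mg
CL = 0.693 × Vd / t½ = 0.693 × 742.6 / 63 = 8.169 L/h
Infusion rate = CL × Css = 8.169 × 12 = 98.03 mg/h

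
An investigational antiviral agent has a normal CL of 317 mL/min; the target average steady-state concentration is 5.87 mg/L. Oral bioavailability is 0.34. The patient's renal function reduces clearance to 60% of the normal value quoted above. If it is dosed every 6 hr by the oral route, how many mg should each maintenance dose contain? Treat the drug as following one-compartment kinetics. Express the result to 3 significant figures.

CL = 317 mL/min = 317 × 0.06 = 19.02 L/h
Patient clearance = 0.6 × 19.02 = 11.41 L/h
D = CL × Css × τ / F = 11.41 × 5.87 × 6 / 0.34 = 1182 mg

1180 mg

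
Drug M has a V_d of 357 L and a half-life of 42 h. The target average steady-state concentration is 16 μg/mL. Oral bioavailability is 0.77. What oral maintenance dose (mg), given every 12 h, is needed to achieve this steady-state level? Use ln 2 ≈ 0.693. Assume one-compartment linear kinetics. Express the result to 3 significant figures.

1470 mg

CL = ln 2 · Vd / t½ = 0.693 × 357.0 / 42 = 5.891 L/h
D = CL × Css × τ / F = 5.891 × 16 × 12 / 0.77 = 1469 mg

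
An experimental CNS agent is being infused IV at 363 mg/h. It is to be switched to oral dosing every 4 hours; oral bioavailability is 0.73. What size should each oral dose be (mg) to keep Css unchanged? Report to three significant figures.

1990 mg

To maintain the same Css, the systemic dosing rate must be unchanged: F·D/τ = infusion rate.
D = rate × τ / F = 363 × 4 / 0.73 = 1989 mg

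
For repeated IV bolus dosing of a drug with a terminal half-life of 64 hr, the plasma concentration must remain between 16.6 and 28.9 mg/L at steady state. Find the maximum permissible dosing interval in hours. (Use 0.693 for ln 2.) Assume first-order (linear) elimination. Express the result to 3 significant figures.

k = 0.693 / t½ = 0.693 / 64 = 0.01083 h⁻¹
Between IV bolus doses, concentration decays as C = C₀·e^(−kτ), so C_peak/C_trough = e^(kτ).
τ_max = ln(C_peak/C_trough) / k = ln(28.9/16.6) / 0.01083 = 0.5544 / 0.01083 = 51.19 h

51.2 h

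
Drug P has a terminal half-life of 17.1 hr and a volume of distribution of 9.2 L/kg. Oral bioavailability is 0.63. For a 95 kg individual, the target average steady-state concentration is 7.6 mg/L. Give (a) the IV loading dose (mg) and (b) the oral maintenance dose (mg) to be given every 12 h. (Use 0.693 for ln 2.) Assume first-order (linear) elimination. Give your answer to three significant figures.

(a) 6640 mg; (b) 5130 mg

Total Vd = 9.2 × 95 = 874.0 L
LD = Vd × C = 874.0 × 7.6 = 6642 mg
CL = 0.693 × Vd / t½ = 0.693 × 874.0 / 17.1 = 35.42 L/h
D = CL × Css × τ / F = 35.42 × 7.6 × 12 / 0.63 = 5127 mg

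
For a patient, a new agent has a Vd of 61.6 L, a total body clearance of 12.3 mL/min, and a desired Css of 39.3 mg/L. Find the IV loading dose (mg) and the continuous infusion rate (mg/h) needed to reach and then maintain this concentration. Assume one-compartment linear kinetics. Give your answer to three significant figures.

LD = Vd · C_target = 61.60 × 39.3 = 2421 mg
CL = 12.3 mL/min = 12.3 × 0.06 = 0.7380 L/h
Maintenance infusion rate = CL × Css = 0.7380 × 39.3 = 29.00 mg/h

(a) 2420 mg; (b) 29.0 mg/h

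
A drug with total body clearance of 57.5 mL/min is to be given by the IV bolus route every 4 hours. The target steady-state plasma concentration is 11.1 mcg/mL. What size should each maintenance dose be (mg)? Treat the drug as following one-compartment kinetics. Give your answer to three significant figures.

CL = 57.5 mL/min = 57.5 × 0.06 = 3.450 L/h
D = CL × Css × τ = 3.450 × 11.1 × 4 = 153.2 mg

153 mg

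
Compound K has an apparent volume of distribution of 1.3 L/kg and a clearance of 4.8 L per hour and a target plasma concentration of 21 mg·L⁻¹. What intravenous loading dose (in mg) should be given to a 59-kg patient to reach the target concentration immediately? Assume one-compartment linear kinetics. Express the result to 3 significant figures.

Vd = 1.3 L/kg × 59 kg = 76.70 L
LD is governed by Vd — clearance does not enter the loading-dose calculation.
LD = Vd × C = 76.70 × 21.00 = 1611 mg

1610 mg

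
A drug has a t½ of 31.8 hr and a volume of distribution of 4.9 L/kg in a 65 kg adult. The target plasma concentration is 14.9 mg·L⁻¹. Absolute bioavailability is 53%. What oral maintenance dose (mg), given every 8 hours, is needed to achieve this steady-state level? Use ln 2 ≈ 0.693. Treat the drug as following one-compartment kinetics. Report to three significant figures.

1560 mg

Vd = 4.9 L/kg × 65 kg = 318.5 L
CL = 0.693 × Vd / t½ = 0.693 × 318.5 / 31.8 = 6.941 L/h
D = CL × Css × τ / F = 6.941 × 14.9 × 8 / 0.53 = 1561 mg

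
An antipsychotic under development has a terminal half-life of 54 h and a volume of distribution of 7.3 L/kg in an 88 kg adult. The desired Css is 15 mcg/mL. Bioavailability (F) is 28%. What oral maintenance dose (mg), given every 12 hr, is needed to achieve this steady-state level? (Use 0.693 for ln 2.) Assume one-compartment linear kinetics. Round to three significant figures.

Total Vd = 7.3 × 88 = 642.4 L
CL = 0.693 × Vd / t½ = 0.693 × 642.4 / 54 = 8.244 L/h
D = CL × Css × τ / F = 8.244 × 15 × 12 / 0.28 = 5300 mg

5300 mg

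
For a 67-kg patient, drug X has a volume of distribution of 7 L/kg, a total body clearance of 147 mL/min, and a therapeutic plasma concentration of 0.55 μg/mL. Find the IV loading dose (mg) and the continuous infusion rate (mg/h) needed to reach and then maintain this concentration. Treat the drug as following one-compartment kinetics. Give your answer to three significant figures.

Vd = 7 L/kg × 67 kg = 469.0 L
Loading dose = Vd × C = 469.0 × 0.55 = 258.0 mg
CL = 147 mL/min = 147 × 0.06 = 8.820 L/h
Maintenance: replace elimination → rate = CL × Css = 8.820 × 0.55 = 4.851 mg/h

(a) 258 mg; (b) 4.85 mg/h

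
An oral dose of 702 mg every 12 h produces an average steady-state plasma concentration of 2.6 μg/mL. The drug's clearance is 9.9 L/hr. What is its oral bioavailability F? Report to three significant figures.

F·D/τ = CL·Css at steady state → F = CL·Css·τ / D.
F = 9.9 × 2.6 × 12 / 702 = 0.440

0.440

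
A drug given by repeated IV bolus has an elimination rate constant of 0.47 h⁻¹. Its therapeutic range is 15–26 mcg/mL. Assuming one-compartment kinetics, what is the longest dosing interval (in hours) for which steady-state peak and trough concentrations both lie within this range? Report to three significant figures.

Between IV bolus doses, concentration decays as C = C₀·e^(−kτ), so C_peak/C_trough = e^(kτ).
τ_max = ln(C_peak/C_trough) / k = ln(26/15) / 0.4700 = 0.5500 / 0.4700 = 1.170 h

1.17 h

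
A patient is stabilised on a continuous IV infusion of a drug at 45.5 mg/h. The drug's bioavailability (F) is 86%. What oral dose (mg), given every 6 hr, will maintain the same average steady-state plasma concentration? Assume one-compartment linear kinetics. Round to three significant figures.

To maintain the same Css, the systemic dosing rate must be unchanged: F·D/τ = infusion rate.
D = rate × τ / F = 45.5 × 6 / 0.86 = 317.4 mg

317 mg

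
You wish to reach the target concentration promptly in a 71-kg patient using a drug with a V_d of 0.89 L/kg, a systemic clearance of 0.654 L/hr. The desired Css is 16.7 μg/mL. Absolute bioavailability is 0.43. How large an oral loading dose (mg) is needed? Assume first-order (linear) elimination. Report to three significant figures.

2450 mg

Vd = 0.89 L/kg × 71 kg = 63.19 L
LD = Vd × C / F = 63.19 × 16.70 / 0.43 = 2454 mg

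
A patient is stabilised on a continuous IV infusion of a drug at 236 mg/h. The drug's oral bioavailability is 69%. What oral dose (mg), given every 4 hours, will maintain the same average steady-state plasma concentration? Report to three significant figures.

To maintain the same Css, the systemic dosing rate must be unchanged: F·D/τ = infusion rate.
D = rate × τ / F = 236 × 4 / 0.69 = 1368 mg

1370 mg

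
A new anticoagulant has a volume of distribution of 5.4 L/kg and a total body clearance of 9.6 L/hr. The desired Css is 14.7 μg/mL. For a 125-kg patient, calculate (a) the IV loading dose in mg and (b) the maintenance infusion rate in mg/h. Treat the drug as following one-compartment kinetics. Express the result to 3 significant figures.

(a) 9920 mg; (b) 141 mg/h

Vd = 5.4 L/kg × 125 kg = 675.0 L
LD = Vd · C_target = 675.0 × 14.7 = 9923 mg
Infusion rate = 9.600 L/h × 14.7 mg/L = 141.1 mg/h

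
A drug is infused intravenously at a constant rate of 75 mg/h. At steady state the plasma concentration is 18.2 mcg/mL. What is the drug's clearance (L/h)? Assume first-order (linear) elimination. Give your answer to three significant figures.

4.12 L/h

At steady state, infusion rate = CL × Css, so CL = rate / Css.
CL = 75 / 18.2 = 4.121 L/h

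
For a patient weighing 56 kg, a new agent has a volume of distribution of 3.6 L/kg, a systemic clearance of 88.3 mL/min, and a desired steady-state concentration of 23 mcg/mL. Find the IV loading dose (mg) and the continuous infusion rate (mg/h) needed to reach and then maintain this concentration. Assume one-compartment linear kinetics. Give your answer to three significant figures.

(a) 4640 mg; (b) 122 mg/h

Vd = 3.6 L/kg × 56 kg = 201.6 L
Loading: fill Vd to C_target → 201.6 L × 23 mg/L = 4637 mg
CL = 88.3 mL/min × 60/1000 = 5.298 L/h
Maintenance infusion rate = CL × Css = 5.298 × 23 = 121.9 mg/h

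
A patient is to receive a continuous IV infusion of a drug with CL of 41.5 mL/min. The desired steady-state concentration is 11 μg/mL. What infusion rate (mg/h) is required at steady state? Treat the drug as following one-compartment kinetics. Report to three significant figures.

27.4 mg/h

CL = 41.5 mL/min = 41.5 × 0.06 = 2.490 L/h
Infusion rate = CL · Css = 2.490 L/h × 11 mg/L = 27.39 mg/h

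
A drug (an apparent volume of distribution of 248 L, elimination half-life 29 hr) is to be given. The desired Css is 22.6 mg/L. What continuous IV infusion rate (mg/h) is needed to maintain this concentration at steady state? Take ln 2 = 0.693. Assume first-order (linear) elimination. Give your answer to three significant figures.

134 mg/h

k = 0.693/29 = 0.02390 h⁻¹, so CL = k·Vd = 0.02390 × 248.0 = 5.927 L/h
Infusion rate = CL × Css = 5.927 × 22.6 = 134.0 mg/h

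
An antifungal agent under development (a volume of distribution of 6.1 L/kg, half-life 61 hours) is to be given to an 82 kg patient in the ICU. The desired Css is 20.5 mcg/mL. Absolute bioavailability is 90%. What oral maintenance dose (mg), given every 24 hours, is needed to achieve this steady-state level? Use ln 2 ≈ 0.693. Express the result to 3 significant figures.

3110 mg

Vd(total) = 82 kg × 6.1 L/kg = 500.2 L
CL = ln 2 · Vd / t½ = 0.693 × 500.2 / 61 = 5.683 L/h
D = CL × Css × τ / F = 5.683 × 20.5 × 24 / 0.9 = 3107 mg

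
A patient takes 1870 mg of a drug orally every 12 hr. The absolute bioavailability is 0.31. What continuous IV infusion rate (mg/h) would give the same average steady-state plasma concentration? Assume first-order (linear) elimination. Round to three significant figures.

Equivalent systemic input: infusion rate = F·D/τ.
Rate = 0.31 × 1870 / 12 = 48.31 mg/h

48.3 mg/h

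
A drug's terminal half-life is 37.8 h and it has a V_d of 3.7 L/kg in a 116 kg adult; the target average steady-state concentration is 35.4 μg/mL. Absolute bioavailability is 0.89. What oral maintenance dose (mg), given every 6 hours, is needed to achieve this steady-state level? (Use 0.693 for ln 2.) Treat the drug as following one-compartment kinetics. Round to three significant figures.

Vd(total) = 116 kg × 3.7 L/kg = 429.2 L
CL = ln 2 · Vd / t½ = 0.693 × 429.2 / 37.8 = 7.869 L/h
D = CL × Css × τ / F = 7.869 × 35.4 × 6 / 0.89 = 1878 mg

1880 mg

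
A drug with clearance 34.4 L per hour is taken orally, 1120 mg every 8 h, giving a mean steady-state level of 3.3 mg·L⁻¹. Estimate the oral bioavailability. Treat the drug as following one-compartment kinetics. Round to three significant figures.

0.811

F·D/τ = CL·Css at steady state → F = CL·Css·τ / D.
F = 34.4 × 3.3 × 8 / 1120 = 0.811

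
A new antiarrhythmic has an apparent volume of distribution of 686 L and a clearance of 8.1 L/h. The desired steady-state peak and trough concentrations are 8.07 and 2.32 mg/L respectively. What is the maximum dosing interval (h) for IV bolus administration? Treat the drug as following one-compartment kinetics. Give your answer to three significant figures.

k = CL / Vd = 8.100 / 686.0 = 0.01181 h⁻¹
Between IV bolus doses, concentration decays as C = C₀·e^(−kτ), so C_peak/C_trough = e^(kτ).
τ_max = ln(C_peak/C_trough) / k = ln(8.07/2.32) / 0.01181 = 1.247 / 0.01181 = 105.6 h

106 h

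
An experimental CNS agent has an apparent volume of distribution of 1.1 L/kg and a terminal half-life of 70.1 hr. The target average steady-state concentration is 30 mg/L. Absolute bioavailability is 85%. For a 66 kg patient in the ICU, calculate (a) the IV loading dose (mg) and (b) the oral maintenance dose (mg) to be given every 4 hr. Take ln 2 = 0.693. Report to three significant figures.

Vd(total) = 66 kg × 1.1 L/kg = 72.60 L
LD = Vd × C = 72.60 × 30 = 2178 mg
CL = 0.693 × Vd / t½ = 0.693 × 72.60 / 70.1 = 0.7177 L/h
D = CL × Css × τ / F = 0.7177 × 30 × 4 / 0.85 = 101.3 mg

(a) 2180 mg; (b) 101 mg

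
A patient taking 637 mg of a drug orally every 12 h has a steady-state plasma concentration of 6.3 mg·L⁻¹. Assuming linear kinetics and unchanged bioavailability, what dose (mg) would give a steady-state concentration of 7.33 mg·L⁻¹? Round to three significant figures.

741 mg

For first-order elimination, Css ∝ F·D/(CL·τ); F and CL are unchanged, so Css ∝ D/τ.
D₂ = D₁ × (Css,target / Css,current) = 637 × 7.33/6.3 = 741.1 mg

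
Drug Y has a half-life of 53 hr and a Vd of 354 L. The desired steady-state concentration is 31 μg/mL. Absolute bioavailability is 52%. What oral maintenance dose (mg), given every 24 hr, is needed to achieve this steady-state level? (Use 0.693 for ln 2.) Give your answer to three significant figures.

6620 mg

k = 0.693/53 = 0.01308 h⁻¹, so CL = k·Vd = 0.01308 × 354.0 = 4.630 L/h
D = CL × Css × τ / F = 4.630 × 31 × 24 / 0.52 = 6624 mg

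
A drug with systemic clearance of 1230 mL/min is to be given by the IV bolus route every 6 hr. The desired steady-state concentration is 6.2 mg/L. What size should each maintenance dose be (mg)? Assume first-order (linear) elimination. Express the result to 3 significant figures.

Convert clearance: 1230 mL/min × 60 min/h ÷ 1000 mL/L = 73.80 L/h
D = CL × Css × τ = 73.80 × 6.2 × 6 = 2745 mg

2750 mg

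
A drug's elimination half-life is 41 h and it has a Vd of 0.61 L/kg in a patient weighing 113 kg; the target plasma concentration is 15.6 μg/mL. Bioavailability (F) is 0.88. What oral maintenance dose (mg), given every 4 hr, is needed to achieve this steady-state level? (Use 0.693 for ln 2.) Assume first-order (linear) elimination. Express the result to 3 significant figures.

Vd(total) = 113 kg × 0.61 L/kg = 68.93 L
CL = 0.693 × Vd / t½ = 0.693 × 68.93 / 41 = 1.165 L/h
D = CL × Css × τ / F = 1.165 × 15.6 × 4 / 0.88 = 82.61 mg

82.6 mg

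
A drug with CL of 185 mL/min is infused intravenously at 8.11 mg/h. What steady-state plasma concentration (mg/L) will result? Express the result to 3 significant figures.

Convert clearance: 185 mL/min × 60 min/h ÷ 1000 mL/L = 11.10 L/h
Css = rate / CL = 8.11 / 11.10 = 0.7306 mg/L

0.731 mg/L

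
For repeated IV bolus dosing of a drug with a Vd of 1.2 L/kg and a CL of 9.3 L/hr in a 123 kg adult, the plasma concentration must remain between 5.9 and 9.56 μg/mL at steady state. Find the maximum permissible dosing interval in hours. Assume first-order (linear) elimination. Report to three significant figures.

Vd(total) = 123 kg × 1.2 L/kg = 147.6 L
k = CL / Vd = 9.300 / 147.6 = 0.06301 h⁻¹
Between IV bolus doses, concentration decays as C = C₀·e^(−kτ), so C_peak/C_trough = e^(kτ).
τ_max = ln(C_peak/C_trough) / k = ln(9.56/5.9) / 0.06301 = 0.4826 / 0.06301 = 7.659 h

7.66 h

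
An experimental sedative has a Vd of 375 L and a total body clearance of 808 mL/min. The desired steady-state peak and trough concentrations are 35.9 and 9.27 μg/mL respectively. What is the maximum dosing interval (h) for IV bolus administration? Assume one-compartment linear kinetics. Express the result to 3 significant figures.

CL = 808 mL/min × 60/1000 = 48.48 L/h
k = CL / Vd = 48.48 / 375.0 = 0.1293 h⁻¹
Between IV bolus doses, concentration decays as C = C₀·e^(−kτ), so C_peak/C_trough = e^(kτ).
τ_max = ln(C_peak/C_trough) / k = ln(35.9/9.27) / 0.1293 = 1.354 / 0.1293 = 10.47 h

10.5 h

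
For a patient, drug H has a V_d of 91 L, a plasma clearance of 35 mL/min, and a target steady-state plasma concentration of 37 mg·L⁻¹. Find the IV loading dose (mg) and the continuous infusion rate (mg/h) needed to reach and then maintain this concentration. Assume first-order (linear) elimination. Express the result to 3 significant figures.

Loading: fill Vd to C_target → 91.00 L × 37 mg/L = 3367 mg
CL = 35 mL/min = 35 × 0.06 = 2.100 L/h
Infusion rate = 2.100 L/h × 37 mg/L = 77.70 mg/h

(a) 3370 mg; (b) 77.7 mg/h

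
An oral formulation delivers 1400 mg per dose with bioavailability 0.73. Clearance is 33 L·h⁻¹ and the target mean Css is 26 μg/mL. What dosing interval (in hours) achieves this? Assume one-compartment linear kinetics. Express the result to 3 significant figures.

1.19 h

F·D/τ = CL·Css → τ = F·D / (CL·Css).
τ = 0.73 × 1400 / (33 × 26) = 1.191 h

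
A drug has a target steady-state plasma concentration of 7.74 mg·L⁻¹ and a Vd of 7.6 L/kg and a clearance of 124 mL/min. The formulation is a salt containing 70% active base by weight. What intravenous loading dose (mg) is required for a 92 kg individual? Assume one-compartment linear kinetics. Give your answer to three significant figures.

Vd(total) = 92 kg × 7.6 L/kg = 699.2 L
LD = Vd × C / S = 699.2 × 7.740 / 0.7 = 7731 mg

7730 mg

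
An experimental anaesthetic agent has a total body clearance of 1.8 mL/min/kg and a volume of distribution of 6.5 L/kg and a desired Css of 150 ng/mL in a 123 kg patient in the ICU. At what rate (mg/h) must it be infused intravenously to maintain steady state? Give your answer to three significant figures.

1.99 mg/h

CL = 1.8 mL/min/kg × 123 kg = 221.4 mL/min = 221.4 × 60/1000 = 13.28 L/h
C = 150 ng/mL = 0.1500 mg/L
R₀ = 13.28 × 0.15 = 1.992 mg/h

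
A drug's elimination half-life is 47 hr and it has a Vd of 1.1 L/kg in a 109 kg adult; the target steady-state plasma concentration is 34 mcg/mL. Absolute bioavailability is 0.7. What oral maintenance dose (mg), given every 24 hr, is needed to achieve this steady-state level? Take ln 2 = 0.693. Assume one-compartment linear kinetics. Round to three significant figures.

2060 mg

Vd = 1.1 L/kg × 109 kg = 119.9 L
k = 0.693/47 = 0.01474 h⁻¹, so CL = k·Vd = 0.01474 × 119.9 = 1.767 L/h
D = CL × Css × τ / F = 1.767 × 34 × 24 / 0.7 = 2060 mg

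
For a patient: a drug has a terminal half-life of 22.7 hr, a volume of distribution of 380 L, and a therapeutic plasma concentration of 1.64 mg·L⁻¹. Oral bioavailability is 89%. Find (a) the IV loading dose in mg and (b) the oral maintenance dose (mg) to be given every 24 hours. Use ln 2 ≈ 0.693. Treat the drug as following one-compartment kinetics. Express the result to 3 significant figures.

LD = Vd × C = 380.0 × 1.64 = 623.2 mg
CL = 0.693 × Vd / t½ = 0.693 × 380.0 / 22.7 = 11.60 L/h
D = CL × Css × τ / F = 11.60 × 1.64 × 24 / 0.89 = 513.0 mg

(a) 623 mg; (b) 513 mg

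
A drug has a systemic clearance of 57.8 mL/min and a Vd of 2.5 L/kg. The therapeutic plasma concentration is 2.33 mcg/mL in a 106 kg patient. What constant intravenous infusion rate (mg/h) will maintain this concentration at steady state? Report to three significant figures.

CL = 57.8 mL/min × 60/1000 = 3.468 L/h
At steady state, infusion rate equals elimination rate: rate in = CL × Css.
R₀ = 3.468 × 2.33 = 8.080 mg/h

8.08 mg/h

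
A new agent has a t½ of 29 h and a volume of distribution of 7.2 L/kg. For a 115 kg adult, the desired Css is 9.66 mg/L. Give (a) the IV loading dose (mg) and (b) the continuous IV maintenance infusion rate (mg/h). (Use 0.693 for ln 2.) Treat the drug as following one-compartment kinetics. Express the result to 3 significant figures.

(a) 8000 mg; (b) 191 mg/h

Vd = 7.2 L/kg × 115 kg = 828.0 L
LD = Vd × C = 828.0 × 9.66 = 7998 mg
CL = 0.693 × Vd / t½ = 0.693 × 828.0 / 29 = 19.79 L/h
Infusion rate = CL × Css = 19.79 × 9.66 = 191.2 mg/h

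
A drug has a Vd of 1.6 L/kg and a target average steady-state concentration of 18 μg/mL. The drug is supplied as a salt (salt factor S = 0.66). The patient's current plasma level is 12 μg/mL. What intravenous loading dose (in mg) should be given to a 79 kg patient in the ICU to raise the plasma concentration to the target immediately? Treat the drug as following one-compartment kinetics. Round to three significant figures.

Vd(total) = 79 kg × 1.6 L/kg = 126.4 L
Concentration deficit ΔC = 18 − 12 = 6.000 mg/L
LD = Vd × ΔC / S = 126.4 × 6.000 / 0.66 = 1149 mg

1150 mg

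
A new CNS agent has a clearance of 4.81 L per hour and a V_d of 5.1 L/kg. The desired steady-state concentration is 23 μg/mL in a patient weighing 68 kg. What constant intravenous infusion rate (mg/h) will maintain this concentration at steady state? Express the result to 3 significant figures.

111 mg/h

At steady state, infusion rate equals elimination rate: rate in = CL × Css.
Rate = CL × Css = 4.810 × 23 = 110.6 mg/h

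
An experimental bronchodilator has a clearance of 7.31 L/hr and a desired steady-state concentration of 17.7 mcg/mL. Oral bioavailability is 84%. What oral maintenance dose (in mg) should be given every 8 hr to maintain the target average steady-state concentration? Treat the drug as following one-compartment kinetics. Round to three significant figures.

At steady state, dose per interval replaces the amount cleared in that interval: F·D/τ = CL·Css.
D = CL × Css × τ / F = 7.310 × 17.7 × 8 / 0.84 = 1232 mg

1230 mg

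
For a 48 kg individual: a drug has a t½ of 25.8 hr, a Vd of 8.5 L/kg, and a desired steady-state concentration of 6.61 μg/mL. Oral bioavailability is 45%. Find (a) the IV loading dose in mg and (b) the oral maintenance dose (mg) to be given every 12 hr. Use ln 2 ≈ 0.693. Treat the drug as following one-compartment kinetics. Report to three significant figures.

Vd = 8.5 L/kg × 48 kg = 408.0 L
LD = Vd × C = 408.0 × 6.61 = 2697 mg
CL = 0.693 × Vd / t½ = 0.693 × 408.0 / 25.8 = 10.96 L/h
D = CL × Css × τ / F = 10.96 × 6.61 × 12 / 0.45 = 1932 mg

(a) 2700 mg; (b) 1930 mg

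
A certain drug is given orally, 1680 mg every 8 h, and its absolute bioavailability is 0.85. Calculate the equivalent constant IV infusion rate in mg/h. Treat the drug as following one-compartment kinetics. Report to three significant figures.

179 mg/h

Equivalent systemic input: infusion rate = F·D/τ.
Rate = 0.85 × 1680 / 8 = 178.5 mg/h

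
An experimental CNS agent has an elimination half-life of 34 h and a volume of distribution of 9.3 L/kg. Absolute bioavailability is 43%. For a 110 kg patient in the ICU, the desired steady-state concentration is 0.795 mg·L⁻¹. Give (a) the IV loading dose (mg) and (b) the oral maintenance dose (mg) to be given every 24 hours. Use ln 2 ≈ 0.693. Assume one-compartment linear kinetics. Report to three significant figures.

Vd = 9.3 L/kg × 110 kg = 1023 L
LD = Vd × C = 1023 × 0.795 = 813.3 mg
CL = 0.693 × Vd / t½ = 0.693 × 1023 / 34 = 20.85 L/h
D = CL × Css × τ / F = 20.85 × 0.795 × 24 / 0.43 = 925.2 mg

(a) 813 mg; (b) 925 mg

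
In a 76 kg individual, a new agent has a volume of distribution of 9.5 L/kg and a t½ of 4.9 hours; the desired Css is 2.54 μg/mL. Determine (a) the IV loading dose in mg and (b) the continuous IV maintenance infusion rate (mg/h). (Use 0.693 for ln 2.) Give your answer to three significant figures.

(a) 1830 mg; (b) 259 mg/h

Total Vd = 9.5 × 76 = 722.0 L
LD = Vd × C = 722.0 × 2.54 = 1834 mg
CL = 0.693 × Vd / t½ = 0.693 × 722.0 / 4.9 = 102.1 L/h
Infusion rate = CL × Css = 102.1 × 2.54 = 259.3 mg/h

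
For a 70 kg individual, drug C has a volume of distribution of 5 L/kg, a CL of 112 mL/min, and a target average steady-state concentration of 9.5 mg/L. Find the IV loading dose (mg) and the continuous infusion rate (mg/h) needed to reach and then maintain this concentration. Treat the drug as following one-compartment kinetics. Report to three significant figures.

Vd(total) = 70 kg × 5 L/kg = 350.0 L
LD = Vd · C_target = 350.0 × 9.5 = 3325 mg
CL = 112 mL/min = 112 × 0.06 = 6.720 L/h
Infusion rate = 6.720 L/h × 9.5 mg/L = 63.84 mg/h

(a) 3330 mg; (b) 63.8 mg/h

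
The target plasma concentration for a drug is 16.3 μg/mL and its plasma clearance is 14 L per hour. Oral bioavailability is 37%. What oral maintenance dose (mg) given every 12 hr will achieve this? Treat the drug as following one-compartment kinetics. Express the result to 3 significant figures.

At steady state, dose per interval replaces the amount cleared in that interval: F·D/τ = CL·Css.
D = CL × Css × τ / F = 14.00 × 16.3 × 12 / 0.37 = 7401 mg

7400 mg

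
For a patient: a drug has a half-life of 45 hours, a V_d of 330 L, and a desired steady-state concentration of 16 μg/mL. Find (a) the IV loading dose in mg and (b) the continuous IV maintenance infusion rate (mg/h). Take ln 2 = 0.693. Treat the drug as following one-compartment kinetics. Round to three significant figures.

LD = Vd × C = 330.0 × 16 = 5280 mg
CL = 0.693 × Vd / t½ = 0.693 × 330.0 / 45 = 5.082 L/h
Infusion rate = CL × Css = 5.082 × 16 = 81.31 mg/h

(a) 5280 mg; (b) 81.3 mg/h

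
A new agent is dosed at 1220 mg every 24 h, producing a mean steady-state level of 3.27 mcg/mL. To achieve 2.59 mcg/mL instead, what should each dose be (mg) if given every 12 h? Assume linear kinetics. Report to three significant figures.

For first-order elimination, Css ∝ F·D/(CL·τ); F and CL are unchanged, so Css ∝ D/τ.
D₂ = D₁ × (Css,target / Css,current) × (τ₂/τ₁) = 1220 × (2.59/3.27) × (12/24) = 483.1 mg

483 mg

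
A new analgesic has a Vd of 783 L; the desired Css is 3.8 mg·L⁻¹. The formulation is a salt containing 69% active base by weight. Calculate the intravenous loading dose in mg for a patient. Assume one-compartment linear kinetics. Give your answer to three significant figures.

The loading dose fills Vd to the target concentration.
LD = Vd × C / S = 783.0 × 3.800 / 0.69 = 4312 mg

4310 mg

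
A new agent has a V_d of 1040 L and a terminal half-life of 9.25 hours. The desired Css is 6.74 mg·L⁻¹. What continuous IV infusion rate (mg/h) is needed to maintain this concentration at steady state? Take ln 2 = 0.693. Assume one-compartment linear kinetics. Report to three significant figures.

525 mg/h

CL = 0.693 × Vd / t½ = 0.693 × 1040 / 9.25 = 77.92 L/h
Infusion rate = CL × Css = 77.92 × 6.74 = 525.2 mg/h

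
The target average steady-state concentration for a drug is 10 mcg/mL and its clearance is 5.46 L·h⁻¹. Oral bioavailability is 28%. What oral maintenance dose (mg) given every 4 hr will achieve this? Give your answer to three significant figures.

780 mg

At steady state, dose per interval replaces the amount cleared in that interval: F·D/τ = CL·Css.
D = CL × Css × τ / F = 5.460 × 10 × 4 / 0.28 = 780.0 mg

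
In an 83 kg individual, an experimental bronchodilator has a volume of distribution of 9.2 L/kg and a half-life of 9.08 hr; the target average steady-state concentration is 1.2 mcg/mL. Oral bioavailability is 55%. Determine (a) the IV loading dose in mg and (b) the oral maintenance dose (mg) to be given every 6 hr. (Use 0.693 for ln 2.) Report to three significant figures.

(a) 916 mg; (b) 763 mg

Vd = 9.2 L/kg × 83 kg = 763.6 L
LD = Vd × C = 763.6 × 1.2 = 916.3 mg
CL = 0.693 × Vd / t½ = 0.693 × 763.6 / 9.08 = 58.28 L/h
D = CL × Css × τ / F = 58.28 × 1.2 × 6 / 0.55 = 762.9 mg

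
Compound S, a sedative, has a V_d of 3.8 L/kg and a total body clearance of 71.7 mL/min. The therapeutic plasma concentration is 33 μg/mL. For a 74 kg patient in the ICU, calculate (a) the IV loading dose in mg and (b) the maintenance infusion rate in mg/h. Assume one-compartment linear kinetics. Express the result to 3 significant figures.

(a) 9280 mg; (b) 142 mg/h

Total Vd = 3.8 × 74 = 281.2 L
Loading: fill Vd to C_target → 281.2 L × 33 mg/L = 9280 mg
CL = 71.7 mL/min = 71.7 × 0.06 = 4.302 L/h
Maintenance: replace elimination → rate = CL × Css = 4.302 × 33 = 142.0 mg/h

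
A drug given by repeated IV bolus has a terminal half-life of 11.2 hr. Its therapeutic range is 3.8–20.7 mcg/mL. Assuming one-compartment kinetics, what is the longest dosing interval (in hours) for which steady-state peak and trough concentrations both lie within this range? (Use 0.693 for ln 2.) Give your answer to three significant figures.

k = 0.693 / t½ = 0.693 / 11.2 = 0.06188 h⁻¹
Between IV bolus doses, concentration decays as C = C₀·e^(−kτ), so C_peak/C_trough = e^(kτ).
τ_max = ln(C_peak/C_trough) / k = ln(20.7/3.8) / 0.06188 = 1.695 / 0.06188 = 27.39 h

27.4 h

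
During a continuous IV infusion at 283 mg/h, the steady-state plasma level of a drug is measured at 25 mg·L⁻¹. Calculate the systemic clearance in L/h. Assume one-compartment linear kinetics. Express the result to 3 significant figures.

11.3 L/h

At steady state, infusion rate = CL × Css, so CL = rate / Css.
CL = 283 / 25 = 11.32 L/h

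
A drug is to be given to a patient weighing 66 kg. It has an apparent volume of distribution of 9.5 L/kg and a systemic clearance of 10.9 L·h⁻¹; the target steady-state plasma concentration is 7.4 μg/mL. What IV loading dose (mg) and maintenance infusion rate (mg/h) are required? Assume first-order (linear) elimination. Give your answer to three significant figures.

(a) 4640 mg; (b) 80.7 mg/h

Total Vd = 9.5 × 66 = 627.0 L
LD = Vd · C_target = 627.0 × 7.4 = 4640 mg
Maintenance: replace elimination → rate = CL × Css = 10.90 × 7.4 = 80.66 mg/h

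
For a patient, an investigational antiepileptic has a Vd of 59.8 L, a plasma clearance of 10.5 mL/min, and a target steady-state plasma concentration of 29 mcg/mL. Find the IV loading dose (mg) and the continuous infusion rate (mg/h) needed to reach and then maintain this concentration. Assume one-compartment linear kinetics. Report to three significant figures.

Loading dose = Vd × C = 59.80 × 29 = 1734 mg
CL = 10.5 mL/min = 10.5 × 0.06 = 0.6300 L/h
Infusion rate = 0.6300 L/h × 29 mg/L = 18.27 mg/h

(a) 1730 mg; (b) 18.3 mg/h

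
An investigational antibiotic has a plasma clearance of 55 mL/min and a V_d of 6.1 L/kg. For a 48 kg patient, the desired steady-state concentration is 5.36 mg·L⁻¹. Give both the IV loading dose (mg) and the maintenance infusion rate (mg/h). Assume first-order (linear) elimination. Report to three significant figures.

Total Vd = 6.1 × 48 = 292.8 L
Loading: fill Vd to C_target → 292.8 L × 5.36 mg/L = 1569 mg
CL = 55 mL/min = 55 × 0.06 = 3.300 L/h
Maintenance infusion rate = CL × Css = 3.300 × 5.36 = 17.69 mg/h

(a) 1570 mg; (b) 17.7 mg/h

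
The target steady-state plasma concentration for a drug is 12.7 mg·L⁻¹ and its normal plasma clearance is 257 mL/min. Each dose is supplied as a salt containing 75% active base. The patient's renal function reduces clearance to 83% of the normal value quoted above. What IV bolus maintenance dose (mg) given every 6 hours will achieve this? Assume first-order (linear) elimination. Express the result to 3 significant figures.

CL = 257 mL/min = 257 × 0.06 = 15.42 L/h
Patient clearance = 0.83 × 15.42 = 12.80 L/h
D = CL × Css × τ / S = 12.80 × 12.7 × 6 / 0.75 = 1300 mg

1300 mg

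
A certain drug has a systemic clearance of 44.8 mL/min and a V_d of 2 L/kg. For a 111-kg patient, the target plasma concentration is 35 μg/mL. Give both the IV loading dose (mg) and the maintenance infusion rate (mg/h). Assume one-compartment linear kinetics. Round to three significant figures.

Vd = 2 L/kg × 111 kg = 222.0 L
LD = Vd · C_target = 222.0 × 35 = 7770 mg
CL = 44.8 mL/min × 60/1000 = 2.688 L/h
Infusion rate = 2.688 L/h × 35 mg/L = 94.08 mg/h

(a) 7770 mg; (b) 94.1 mg/h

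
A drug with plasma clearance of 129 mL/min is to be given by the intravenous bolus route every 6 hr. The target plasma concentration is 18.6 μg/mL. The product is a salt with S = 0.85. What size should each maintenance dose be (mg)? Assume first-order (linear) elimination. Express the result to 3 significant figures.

1020 mg

CL = 129 mL/min × 60/1000 = 7.740 L/h
D = CL × Css × τ / S = 7.740 × 18.6 × 6 / 0.85 = 1016 mg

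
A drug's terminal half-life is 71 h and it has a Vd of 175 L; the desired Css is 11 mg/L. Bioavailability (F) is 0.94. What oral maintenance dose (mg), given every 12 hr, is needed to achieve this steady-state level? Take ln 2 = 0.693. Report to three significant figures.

k = 0.693/71 = 0.009761 h⁻¹, so CL = k·Vd = 0.009761 × 175.0 = 1.708 L/h
D = CL × Css × τ / F = 1.708 × 11 × 12 / 0.94 = 239.8 mg

240 mg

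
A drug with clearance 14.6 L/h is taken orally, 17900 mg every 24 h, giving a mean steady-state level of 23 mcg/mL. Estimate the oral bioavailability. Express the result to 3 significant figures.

0.450

F·D/τ = CL·Css at steady state → F = CL·Css·τ / D.
F = 14.6 × 23 × 24 / 17900 = 0.450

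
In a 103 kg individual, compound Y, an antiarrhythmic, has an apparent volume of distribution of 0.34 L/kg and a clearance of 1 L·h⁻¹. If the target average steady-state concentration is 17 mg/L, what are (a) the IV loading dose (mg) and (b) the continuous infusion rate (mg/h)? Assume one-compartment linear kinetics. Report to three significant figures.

(a) 595 mg; (b) 17.0 mg/h

Vd(total) = 103 kg × 0.34 L/kg = 35.02 L
Loading dose = Vd × C = 35.02 × 17 = 595.3 mg
Maintenance infusion rate = CL × Css = 1.000 × 17 = 17.00 mg/h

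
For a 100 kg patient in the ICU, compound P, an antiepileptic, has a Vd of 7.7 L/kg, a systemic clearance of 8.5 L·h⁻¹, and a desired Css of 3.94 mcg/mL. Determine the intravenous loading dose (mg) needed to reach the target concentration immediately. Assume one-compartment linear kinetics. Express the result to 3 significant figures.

3030 mg

Vd(total) = 100 kg × 7.7 L/kg = 770.0 L
LD = Vd × C = 770.0 × 3.940 = 3034 mg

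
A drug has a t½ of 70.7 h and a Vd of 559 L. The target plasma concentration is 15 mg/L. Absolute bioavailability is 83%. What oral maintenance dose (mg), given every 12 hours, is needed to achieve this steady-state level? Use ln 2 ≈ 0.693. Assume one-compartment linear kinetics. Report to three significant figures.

1190 mg

CL = 0.693 × Vd / t½ = 0.693 × 559.0 / 70.7 = 5.479 L/h
D = CL × Css × τ / F = 5.479 × 15 × 12 / 0.83 = 1188 mg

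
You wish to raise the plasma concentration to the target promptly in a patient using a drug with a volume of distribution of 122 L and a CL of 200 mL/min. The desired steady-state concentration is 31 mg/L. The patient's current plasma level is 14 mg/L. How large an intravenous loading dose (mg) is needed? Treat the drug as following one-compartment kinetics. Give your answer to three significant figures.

Loading dose depends on Vd (not clearance): it fills the distribution volume.
Concentration deficit ΔC = 31 − 14 = 17.00 mg/L
LD = Vd × ΔC = 122.0 × 17.00 = 2074 mg

2070 mg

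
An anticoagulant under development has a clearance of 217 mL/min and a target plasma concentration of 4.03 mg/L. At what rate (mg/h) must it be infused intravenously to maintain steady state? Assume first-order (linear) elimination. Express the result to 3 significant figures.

CL = 217 mL/min = 217 × 0.06 = 13.02 L/h
Infusion rate = CL · Css = 13.02 L/h × 4.03 mg/L = 52.47 mg/h

52.5 mg/h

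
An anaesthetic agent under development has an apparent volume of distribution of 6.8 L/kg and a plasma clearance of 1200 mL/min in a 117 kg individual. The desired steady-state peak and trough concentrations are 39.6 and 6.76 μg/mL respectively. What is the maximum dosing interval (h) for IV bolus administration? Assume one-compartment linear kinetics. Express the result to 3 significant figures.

19.5 h

Vd = 6.8 L/kg × 117 kg = 795.6 L
Convert clearance: 1200 mL/min × 60 min/h ÷ 1000 mL/L = 72.00 L/h
k = CL / Vd = 72.00 / 795.6 = 0.09050 h⁻¹
Between IV bolus doses, concentration decays as C = C₀·e^(−kτ), so C_peak/C_trough = e^(kτ).
τ_max = ln(C_peak/C_trough) / k = ln(39.6/6.76) / 0.09050 = 1.768 / 0.09050 = 19.54 h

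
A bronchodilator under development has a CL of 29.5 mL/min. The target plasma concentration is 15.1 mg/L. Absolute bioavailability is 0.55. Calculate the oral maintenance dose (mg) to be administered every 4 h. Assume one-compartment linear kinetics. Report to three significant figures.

CL = 29.5 mL/min = 29.5 × 0.06 = 1.770 L/h
D = CL × Css × τ / F = 1.770 × 15.1 × 4 / 0.55 = 194.4 mg

194 mg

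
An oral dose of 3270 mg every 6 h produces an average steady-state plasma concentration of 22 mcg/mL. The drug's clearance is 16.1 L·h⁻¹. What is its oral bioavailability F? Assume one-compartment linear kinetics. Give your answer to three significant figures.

0.650

F·D/τ = CL·Css at steady state → F = CL·Css·τ / D.
F = 16.1 × 22 × 6 / 3270 = 0.650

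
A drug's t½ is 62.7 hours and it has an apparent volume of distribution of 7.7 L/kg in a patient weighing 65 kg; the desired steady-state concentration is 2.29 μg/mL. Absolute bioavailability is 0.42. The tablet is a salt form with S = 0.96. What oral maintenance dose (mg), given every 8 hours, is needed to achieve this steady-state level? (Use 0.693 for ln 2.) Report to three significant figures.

Total Vd = 7.7 × 65 = 500.5 L
CL = ln 2 · Vd / t½ = 0.693 × 500.5 / 62.7 = 5.532 L/h
D = CL × Css × τ / F / S = 5.532 × 2.29 × 8 / 0.42 / 0.96 = 251.4 mg

251 mg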